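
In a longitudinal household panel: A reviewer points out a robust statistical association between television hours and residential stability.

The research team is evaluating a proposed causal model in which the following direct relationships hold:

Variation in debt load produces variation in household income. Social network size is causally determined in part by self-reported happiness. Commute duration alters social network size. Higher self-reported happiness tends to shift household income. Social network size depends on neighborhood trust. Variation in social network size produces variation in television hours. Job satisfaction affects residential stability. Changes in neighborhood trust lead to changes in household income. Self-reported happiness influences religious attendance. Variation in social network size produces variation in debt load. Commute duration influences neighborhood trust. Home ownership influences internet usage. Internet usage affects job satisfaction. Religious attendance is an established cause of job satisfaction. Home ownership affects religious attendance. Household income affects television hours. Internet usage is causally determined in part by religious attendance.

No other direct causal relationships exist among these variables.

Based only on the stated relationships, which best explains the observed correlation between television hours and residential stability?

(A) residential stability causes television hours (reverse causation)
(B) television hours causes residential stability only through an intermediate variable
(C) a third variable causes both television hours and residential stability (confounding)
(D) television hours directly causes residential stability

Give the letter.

C

Self-reported happiness causes television hours (self-reported happiness → social network size → television hours) and residential stability (self-reported happiness → religious attendance → job satisfaction → residential stability) — a common cause creating the correlation.
There is no stated path from television hours to residential stability or from residential stability to television hours, so neither direct nor reverse causation applies.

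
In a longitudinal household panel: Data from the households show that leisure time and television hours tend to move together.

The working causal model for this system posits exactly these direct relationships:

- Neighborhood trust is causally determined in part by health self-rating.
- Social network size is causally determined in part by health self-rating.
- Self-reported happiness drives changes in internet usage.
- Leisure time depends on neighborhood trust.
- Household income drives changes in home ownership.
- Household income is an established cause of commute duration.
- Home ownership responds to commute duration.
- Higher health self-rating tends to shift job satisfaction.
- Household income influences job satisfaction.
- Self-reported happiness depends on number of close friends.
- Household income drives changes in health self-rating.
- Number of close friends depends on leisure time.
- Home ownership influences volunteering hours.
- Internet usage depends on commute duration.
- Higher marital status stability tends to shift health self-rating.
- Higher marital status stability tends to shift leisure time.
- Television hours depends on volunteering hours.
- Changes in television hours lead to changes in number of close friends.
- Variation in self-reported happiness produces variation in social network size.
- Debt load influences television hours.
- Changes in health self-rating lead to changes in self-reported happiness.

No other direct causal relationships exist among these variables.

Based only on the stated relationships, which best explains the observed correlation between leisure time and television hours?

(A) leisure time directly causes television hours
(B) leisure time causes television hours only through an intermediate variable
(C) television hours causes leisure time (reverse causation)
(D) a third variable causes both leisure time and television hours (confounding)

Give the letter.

Household income causes leisure time (household income → health self-rating → neighborhood trust → leisure time) and television hours (household income → home ownership → volunteering hours → television hours) — a common cause creating the correlation.
There is no stated path from leisure time to television hours or from television hours to leisure time, so neither direct nor reverse causation applies.

D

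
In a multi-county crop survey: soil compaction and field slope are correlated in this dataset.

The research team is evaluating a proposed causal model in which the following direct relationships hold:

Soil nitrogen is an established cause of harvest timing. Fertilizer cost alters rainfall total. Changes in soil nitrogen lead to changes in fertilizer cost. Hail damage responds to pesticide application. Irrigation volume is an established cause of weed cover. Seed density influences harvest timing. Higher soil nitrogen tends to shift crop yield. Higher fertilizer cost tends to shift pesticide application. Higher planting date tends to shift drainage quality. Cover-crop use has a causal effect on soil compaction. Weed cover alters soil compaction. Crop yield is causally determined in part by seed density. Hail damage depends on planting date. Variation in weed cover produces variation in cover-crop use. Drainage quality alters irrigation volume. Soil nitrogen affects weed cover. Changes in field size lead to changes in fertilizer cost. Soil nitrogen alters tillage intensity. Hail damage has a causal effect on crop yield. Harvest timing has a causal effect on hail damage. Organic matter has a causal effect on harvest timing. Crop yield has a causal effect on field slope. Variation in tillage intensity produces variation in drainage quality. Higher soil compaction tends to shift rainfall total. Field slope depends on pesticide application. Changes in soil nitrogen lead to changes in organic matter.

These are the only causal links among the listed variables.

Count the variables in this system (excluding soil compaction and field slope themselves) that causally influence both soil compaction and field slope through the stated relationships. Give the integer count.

The common causes are: planting date (to soil compaction via planting date → drainage quality → irrigation volume → weed cover → soil compaction; to field slope via planting date → hail damage → crop yield → field slope); soil nitrogen (to soil compaction via soil nitrogen → weed cover → soil compaction; to field slope via soil nitrogen → crop yield → field slope).
Every other variable lacks a causal path to at least one of soil compaction and field slope.

2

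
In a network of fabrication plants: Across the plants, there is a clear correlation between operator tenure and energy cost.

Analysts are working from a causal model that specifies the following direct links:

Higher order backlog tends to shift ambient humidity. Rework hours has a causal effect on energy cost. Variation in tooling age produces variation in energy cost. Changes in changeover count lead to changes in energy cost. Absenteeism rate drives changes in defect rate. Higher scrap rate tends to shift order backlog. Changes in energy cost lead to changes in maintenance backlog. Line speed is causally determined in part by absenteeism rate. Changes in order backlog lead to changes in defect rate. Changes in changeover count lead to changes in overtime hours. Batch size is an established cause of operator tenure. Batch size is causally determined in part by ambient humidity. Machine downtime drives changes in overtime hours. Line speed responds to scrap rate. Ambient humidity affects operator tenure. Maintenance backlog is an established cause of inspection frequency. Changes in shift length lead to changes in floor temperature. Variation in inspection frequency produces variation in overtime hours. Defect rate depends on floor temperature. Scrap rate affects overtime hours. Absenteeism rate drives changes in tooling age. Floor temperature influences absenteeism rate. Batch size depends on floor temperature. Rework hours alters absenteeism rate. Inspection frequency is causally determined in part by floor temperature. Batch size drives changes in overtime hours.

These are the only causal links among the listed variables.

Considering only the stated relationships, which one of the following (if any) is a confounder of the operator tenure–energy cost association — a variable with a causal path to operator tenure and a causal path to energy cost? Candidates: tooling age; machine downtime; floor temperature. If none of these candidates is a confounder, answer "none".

floor temperature

Floor temperature causes operator tenure (floor temperature → batch size → operator tenure) and also causes energy cost (floor temperature → absenteeism rate → tooling age → energy cost); it is a common cause of both.
Each of the other candidates lacks a causal path to at least one of operator tenure and energy cost, so they do not confound the relationship.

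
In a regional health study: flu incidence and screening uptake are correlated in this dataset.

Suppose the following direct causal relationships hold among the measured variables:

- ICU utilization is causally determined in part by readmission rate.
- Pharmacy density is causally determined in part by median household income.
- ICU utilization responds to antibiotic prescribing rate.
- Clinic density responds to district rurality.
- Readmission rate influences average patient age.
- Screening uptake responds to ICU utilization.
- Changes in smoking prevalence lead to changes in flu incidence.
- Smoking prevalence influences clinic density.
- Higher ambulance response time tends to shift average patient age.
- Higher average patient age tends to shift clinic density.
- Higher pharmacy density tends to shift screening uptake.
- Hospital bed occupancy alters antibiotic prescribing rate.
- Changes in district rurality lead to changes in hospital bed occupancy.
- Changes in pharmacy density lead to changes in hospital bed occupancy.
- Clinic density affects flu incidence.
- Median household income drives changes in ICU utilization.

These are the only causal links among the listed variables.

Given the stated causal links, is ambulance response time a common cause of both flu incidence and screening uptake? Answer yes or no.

Ambulance response time has no stated causal path to screening uptake. A confounder must cause both variables, so ambulance response time does not qualify.

no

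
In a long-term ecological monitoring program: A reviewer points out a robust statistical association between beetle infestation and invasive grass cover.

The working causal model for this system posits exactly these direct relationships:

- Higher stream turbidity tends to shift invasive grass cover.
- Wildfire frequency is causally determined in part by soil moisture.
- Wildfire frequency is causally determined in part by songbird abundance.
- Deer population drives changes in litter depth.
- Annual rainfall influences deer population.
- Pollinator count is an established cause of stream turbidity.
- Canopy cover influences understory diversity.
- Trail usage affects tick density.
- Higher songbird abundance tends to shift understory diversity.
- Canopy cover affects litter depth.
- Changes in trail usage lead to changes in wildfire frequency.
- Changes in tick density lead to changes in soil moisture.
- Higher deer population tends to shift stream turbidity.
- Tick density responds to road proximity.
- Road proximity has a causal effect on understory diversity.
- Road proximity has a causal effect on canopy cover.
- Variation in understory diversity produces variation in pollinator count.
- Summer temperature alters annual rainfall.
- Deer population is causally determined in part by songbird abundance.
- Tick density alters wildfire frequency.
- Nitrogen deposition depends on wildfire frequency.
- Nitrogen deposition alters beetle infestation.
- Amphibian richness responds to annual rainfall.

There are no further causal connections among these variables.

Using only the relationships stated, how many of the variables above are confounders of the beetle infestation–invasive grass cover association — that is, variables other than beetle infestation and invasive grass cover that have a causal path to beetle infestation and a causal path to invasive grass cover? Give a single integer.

The common causes are: road proximity (to beetle infestation via road proximity → tick density → wildfire frequency → nitrogen deposition → beetle infestation; to invasive grass cover via road proximity → understory diversity → pollinator count → stream turbidity → invasive grass cover); songbird abundance (to beetle infestation via songbird abundance → wildfire frequency → nitrogen deposition → beetle infestation; to invasive grass cover via songbird abundance → deer population → stream turbidity → invasive grass cover).
Every other variable lacks a causal path to at least one of beetle infestation and invasive grass cover.

2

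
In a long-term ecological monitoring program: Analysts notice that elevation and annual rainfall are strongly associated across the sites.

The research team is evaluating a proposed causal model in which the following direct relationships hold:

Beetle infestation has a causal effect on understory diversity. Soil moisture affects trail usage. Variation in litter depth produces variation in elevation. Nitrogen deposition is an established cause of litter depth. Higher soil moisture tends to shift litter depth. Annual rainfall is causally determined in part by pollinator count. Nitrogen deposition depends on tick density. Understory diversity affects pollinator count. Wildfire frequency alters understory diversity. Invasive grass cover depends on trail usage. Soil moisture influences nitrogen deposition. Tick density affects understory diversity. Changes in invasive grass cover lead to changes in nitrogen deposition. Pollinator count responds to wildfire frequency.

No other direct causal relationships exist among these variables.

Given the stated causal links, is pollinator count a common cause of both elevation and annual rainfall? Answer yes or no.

no

Pollinator count has no stated causal path to elevation. A confounder must cause both variables, so pollinator count does not qualify.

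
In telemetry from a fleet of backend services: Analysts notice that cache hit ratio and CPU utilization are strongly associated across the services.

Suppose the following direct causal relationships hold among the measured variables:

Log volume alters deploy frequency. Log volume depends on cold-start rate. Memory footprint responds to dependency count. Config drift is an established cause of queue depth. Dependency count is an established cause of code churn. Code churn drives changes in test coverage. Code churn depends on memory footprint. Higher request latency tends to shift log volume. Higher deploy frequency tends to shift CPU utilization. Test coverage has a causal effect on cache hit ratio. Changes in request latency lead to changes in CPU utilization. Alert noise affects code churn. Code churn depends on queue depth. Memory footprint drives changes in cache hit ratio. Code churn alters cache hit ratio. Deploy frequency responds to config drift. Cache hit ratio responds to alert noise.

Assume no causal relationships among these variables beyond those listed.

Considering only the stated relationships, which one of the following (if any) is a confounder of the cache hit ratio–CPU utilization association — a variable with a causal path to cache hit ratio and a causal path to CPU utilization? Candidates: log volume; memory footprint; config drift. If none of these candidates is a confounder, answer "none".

Config drift causes cache hit ratio (config drift → queue depth → code churn → cache hit ratio) and also causes CPU utilization (config drift → deploy frequency → CPU utilization); it is a common cause of both.
Each of the other candidates lacks a causal path to at least one of cache hit ratio and CPU utilization, so they do not confound the relationship.

config drift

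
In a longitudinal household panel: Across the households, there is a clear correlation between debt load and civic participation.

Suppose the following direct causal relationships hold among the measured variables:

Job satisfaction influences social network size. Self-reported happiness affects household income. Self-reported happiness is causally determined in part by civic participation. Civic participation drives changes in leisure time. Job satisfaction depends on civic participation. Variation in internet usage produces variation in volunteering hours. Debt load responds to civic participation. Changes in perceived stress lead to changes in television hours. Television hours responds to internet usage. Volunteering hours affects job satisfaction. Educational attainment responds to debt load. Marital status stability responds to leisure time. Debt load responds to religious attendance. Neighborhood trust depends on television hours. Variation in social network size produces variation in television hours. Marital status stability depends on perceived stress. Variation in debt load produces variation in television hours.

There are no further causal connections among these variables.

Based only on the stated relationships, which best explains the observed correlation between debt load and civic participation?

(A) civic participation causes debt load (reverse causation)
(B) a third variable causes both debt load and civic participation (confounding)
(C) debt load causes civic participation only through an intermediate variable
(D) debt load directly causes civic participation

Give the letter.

A

The stated link runs civic participation → debt load; debt load has no causal path to civic participation. No variable causes both, so confounding is ruled out. The correlation reflects reverse causation.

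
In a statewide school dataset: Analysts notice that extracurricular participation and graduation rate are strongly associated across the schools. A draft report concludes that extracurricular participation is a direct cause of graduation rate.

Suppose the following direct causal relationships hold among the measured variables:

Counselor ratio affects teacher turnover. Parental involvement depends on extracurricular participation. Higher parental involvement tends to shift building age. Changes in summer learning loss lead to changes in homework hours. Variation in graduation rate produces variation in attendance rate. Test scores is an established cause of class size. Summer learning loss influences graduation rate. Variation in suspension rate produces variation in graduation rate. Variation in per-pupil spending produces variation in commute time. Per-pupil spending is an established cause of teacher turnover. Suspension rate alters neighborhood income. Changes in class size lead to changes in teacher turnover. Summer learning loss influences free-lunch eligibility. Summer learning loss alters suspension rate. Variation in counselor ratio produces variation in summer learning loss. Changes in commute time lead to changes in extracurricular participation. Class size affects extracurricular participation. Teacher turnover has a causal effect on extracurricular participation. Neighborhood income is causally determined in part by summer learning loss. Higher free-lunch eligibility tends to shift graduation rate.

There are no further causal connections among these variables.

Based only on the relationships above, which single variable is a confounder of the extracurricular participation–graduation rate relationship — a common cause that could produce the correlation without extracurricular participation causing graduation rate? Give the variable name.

counselor ratio

Counselor ratio has a causal path to extracurricular participation (counselor ratio → teacher turnover → extracurricular participation) and a separate causal path to graduation rate (counselor ratio → summer learning loss → graduation rate), so it is a common cause of both.
No stated relationship gives extracurricular participation a causal route to graduation rate, so the correlation is explained by the shared upstream cause rather than a direct effect.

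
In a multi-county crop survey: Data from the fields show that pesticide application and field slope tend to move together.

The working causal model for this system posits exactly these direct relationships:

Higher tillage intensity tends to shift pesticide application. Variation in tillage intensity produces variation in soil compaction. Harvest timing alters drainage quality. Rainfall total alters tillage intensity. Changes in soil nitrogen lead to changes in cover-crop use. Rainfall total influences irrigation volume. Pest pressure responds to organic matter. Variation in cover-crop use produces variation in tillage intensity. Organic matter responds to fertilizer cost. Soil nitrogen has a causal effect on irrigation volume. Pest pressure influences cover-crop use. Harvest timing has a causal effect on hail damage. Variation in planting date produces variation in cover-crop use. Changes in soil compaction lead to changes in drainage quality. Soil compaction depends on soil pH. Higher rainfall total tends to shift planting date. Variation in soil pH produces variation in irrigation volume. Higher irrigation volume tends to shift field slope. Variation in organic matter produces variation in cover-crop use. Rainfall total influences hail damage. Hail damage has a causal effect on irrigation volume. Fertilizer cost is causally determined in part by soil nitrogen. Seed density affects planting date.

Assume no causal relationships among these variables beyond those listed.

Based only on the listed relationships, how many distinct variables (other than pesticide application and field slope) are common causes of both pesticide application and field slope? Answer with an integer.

The common causes are: rainfall total (to pesticide application via rainfall total → tillage intensity → pesticide application; to field slope via rainfall total → irrigation volume → field slope); soil nitrogen (to pesticide application via soil nitrogen → cover-crop use → tillage intensity → pesticide application; to field slope via soil nitrogen → irrigation volume → field slope).
Every other variable lacks a causal path to at least one of pesticide application and field slope.

2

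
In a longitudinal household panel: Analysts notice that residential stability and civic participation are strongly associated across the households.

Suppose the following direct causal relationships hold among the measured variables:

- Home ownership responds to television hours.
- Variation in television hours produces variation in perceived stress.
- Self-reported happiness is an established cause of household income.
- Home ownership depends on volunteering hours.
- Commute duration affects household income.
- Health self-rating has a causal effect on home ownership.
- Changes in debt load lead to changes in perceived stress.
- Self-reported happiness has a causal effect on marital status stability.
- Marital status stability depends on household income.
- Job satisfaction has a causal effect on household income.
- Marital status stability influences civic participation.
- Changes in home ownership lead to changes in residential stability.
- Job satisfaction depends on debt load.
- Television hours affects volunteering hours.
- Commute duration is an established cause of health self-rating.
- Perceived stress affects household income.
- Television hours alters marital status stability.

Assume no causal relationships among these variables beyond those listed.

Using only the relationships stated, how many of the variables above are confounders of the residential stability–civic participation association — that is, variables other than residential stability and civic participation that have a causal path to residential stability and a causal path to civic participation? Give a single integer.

2

The common causes are: commute duration (to residential stability via commute duration → health self-rating → home ownership → residential stability; to civic participation via commute duration → household income → marital status stability → civic participation); television hours (to residential stability via television hours → home ownership → residential stability; to civic participation via television hours → marital status stability → civic participation).
Every other variable lacks a causal path to at least one of residential stability and civic participation.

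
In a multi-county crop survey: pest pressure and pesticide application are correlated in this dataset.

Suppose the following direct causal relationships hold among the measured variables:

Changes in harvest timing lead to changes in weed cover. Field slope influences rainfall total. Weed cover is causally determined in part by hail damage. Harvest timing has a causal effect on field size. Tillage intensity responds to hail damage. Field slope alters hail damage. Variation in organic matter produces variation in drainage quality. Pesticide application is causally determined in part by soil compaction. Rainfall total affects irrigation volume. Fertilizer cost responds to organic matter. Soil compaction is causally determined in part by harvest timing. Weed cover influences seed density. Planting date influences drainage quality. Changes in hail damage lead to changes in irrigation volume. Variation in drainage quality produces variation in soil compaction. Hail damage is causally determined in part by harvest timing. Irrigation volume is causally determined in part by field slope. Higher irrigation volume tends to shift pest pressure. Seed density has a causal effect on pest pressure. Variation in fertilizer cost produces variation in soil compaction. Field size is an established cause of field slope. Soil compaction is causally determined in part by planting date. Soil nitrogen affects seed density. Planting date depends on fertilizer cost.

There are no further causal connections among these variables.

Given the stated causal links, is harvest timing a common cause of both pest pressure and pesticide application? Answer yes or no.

yes

Harvest timing has a causal path to pest pressure (harvest timing → hail damage → irrigation volume → pest pressure) and to pesticide application (harvest timing → soil compaction → pesticide application), so it is a common cause of both — a confounder.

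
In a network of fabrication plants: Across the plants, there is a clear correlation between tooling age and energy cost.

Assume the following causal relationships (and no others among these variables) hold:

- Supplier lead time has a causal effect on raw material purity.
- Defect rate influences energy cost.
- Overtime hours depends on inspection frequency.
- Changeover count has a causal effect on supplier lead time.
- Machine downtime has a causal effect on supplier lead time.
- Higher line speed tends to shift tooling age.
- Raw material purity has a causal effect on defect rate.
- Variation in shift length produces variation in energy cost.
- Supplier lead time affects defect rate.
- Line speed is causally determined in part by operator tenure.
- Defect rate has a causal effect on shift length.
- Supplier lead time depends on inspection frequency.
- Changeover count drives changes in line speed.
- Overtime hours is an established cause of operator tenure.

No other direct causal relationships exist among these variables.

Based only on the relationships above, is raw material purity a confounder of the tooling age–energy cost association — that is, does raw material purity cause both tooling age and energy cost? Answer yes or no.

no

Raw material purity has no stated causal path to tooling age. A confounder must cause both variables, so raw material purity does not qualify.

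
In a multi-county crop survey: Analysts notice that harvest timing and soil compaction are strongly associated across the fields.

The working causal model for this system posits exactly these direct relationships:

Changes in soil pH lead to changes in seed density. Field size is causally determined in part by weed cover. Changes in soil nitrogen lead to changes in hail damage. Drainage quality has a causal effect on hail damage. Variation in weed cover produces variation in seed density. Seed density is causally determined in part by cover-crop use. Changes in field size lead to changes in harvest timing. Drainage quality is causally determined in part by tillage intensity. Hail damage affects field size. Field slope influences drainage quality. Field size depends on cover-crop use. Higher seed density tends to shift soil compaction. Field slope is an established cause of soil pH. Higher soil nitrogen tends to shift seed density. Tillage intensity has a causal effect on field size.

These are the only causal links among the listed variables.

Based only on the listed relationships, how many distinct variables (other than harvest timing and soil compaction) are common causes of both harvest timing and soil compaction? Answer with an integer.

The common causes are: cover-crop use (to harvest timing via cover-crop use → field size → harvest timing; to soil compaction via cover-crop use → seed density → soil compaction); field slope (to harvest timing via field slope → drainage quality → hail damage → field size → harvest timing; to soil compaction via field slope → soil pH → seed density → soil compaction); soil nitrogen (to harvest timing via soil nitrogen → hail damage → field size → harvest timing; to soil compaction via soil nitrogen → seed density → soil compaction); weed cover (to harvest timing via weed cover → field size → harvest timing; to soil compaction via weed cover → seed density → soil compaction).
Every other variable lacks a causal path to at least one of harvest timing and soil compaction.

4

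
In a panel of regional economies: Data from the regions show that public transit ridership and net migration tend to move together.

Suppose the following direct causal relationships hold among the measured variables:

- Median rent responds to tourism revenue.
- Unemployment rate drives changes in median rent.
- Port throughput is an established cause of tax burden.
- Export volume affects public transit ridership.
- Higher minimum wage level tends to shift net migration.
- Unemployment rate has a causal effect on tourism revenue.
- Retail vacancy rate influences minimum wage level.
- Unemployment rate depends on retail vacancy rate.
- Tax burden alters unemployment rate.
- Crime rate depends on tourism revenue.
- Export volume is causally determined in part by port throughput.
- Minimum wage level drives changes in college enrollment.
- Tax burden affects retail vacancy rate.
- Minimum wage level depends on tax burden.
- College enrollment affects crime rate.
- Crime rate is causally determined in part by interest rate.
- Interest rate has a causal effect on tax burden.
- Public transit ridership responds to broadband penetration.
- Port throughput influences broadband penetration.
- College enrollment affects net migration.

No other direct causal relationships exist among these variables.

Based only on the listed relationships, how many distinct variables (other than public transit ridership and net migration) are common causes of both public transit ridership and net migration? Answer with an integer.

The common causes are: port throughput (to public transit ridership via port throughput → export volume → public transit ridership; to net migration via port throughput → tax burden → minimum wage level → net migration).
Every other variable lacks a causal path to at least one of public transit ridership and net migration.

1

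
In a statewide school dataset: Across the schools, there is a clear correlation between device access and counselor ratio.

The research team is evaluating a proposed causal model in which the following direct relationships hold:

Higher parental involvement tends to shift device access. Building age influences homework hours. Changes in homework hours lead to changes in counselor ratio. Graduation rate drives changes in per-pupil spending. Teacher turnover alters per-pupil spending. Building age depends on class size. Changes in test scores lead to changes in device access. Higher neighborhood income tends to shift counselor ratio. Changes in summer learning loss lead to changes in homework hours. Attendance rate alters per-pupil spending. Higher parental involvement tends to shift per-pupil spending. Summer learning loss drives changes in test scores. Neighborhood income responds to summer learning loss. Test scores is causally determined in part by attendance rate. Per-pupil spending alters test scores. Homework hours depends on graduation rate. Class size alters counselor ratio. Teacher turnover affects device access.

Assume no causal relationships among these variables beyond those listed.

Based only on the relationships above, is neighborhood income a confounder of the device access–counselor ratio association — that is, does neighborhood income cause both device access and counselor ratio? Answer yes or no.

no

Neighborhood income has no stated causal path to device access. A confounder must cause both variables, so neighborhood income does not qualify.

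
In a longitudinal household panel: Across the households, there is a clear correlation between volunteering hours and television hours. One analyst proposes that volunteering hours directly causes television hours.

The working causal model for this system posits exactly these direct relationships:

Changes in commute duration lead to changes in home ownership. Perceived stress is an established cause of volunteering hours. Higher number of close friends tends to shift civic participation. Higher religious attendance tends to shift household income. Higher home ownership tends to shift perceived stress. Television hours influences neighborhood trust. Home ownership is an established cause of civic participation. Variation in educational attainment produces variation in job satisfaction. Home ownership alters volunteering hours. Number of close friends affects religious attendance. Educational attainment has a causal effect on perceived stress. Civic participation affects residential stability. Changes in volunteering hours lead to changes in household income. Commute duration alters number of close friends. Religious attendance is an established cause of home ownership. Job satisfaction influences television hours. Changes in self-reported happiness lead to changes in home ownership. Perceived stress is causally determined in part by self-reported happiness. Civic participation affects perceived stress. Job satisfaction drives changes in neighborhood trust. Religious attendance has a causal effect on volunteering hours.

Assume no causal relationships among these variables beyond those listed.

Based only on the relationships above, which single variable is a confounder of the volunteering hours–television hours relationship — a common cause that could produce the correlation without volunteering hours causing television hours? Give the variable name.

Educational attainment has a causal path to volunteering hours (educational attainment → perceived stress → volunteering hours) and a separate causal path to television hours (educational attainment → job satisfaction → television hours), so it is a common cause of both.
No stated relationship gives volunteering hours a causal route to television hours, so the correlation is explained by the shared upstream cause rather than a direct effect.

educational attainment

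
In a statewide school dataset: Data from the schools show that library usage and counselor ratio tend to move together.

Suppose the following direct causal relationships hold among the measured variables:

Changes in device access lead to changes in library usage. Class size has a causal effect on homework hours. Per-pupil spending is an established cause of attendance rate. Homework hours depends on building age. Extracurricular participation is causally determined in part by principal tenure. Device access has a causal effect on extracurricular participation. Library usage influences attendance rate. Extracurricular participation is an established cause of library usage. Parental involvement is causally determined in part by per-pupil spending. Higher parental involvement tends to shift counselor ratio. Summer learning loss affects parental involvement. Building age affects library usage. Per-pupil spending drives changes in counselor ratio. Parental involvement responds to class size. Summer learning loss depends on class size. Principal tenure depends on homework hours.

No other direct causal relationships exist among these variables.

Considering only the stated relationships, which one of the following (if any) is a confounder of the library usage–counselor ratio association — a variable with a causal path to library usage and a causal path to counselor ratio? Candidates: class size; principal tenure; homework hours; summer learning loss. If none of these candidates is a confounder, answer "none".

Class size causes library usage (class size → homework hours → principal tenure → extracurricular participation → library usage) and also causes counselor ratio (class size → parental involvement → counselor ratio); it is a common cause of both.
Each of the other candidates lacks a causal path to at least one of library usage and counselor ratio, so they do not confound the relationship.

class size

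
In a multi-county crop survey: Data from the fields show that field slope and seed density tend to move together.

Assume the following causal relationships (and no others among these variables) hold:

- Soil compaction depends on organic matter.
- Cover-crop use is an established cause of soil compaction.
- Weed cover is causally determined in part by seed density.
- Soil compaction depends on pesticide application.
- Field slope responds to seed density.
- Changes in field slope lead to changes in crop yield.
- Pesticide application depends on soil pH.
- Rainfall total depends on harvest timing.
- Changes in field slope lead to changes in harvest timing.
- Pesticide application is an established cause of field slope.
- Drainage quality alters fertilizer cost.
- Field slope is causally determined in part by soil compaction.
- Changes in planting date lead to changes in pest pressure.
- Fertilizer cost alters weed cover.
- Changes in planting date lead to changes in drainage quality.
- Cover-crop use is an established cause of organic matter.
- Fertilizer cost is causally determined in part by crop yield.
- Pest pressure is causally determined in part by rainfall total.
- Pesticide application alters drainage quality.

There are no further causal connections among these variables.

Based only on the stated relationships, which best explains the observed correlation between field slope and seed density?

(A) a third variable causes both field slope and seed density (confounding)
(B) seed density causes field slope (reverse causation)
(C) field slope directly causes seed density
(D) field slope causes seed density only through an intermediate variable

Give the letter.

B

The stated link runs seed density → field slope; field slope has no causal path to seed density. No variable causes both, so confounding is ruled out. The correlation reflects reverse causation.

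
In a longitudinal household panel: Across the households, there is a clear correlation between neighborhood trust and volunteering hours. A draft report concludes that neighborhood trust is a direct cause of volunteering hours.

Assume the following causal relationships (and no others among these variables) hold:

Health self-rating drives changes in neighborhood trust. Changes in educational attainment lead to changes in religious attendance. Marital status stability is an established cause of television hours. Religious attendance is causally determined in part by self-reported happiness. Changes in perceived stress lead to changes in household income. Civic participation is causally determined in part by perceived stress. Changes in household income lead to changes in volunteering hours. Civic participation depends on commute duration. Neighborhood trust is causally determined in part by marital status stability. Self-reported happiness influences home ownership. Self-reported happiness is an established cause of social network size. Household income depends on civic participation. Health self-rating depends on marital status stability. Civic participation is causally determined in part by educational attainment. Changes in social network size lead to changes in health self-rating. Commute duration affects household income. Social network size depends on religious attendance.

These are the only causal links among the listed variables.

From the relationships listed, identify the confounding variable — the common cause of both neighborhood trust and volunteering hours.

educational attainment

Educational attainment has a causal path to neighborhood trust (educational attainment → religious attendance → social network size → health self-rating → neighborhood trust) and a separate causal path to volunteering hours (educational attainment → civic participation → household income → volunteering hours), so it is a common cause of both.
No stated relationship gives neighborhood trust a causal route to volunteering hours, so the correlation is explained by the shared upstream cause rather than a direct effect.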